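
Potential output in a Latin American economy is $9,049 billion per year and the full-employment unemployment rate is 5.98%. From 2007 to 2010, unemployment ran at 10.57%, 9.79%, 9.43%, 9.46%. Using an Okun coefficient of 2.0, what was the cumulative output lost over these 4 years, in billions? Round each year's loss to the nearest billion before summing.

Year 2007: gap = -2.0 × (10.57 - 5.98) = -9.18%, loss ≈ 9049 × 9.18/100 ≈ 831.
Year 2008: gap = -2.0 × (9.79 - 5.98) = -7.62%, loss ≈ 9049 × 7.62/100 ≈ 690.
Year 2009: gap = -2.0 × (9.43 - 5.98) = -6.9%, loss ≈ 9049 × 6.9/100 ≈ 624.
Year 2010: gap = -2.0 × (9.46 - 5.98) = -6.96%, loss ≈ 9049 × 6.96/100 ≈ 630.
Total lost output = 831 + 690 + 624 + 630 = 2775 billion.

$2,775 billion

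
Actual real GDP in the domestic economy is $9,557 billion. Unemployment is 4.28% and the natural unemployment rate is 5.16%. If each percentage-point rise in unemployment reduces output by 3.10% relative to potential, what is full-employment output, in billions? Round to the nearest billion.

$9,303 billion

Unemployment gap = 4.28 - 5.16 = -0.88 points, so output gap = -3.1 × (-0.88) = 2.728%.
Since Y = Y* × (1 + gap/100), Y* = 9557/1.02728 ≈ 9303 billion.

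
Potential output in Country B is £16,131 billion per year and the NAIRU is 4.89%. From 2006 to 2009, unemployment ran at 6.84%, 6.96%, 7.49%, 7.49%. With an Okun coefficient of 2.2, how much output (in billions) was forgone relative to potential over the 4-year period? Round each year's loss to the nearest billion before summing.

£3,273 billion

Year 2006: gap = -2.2 × (6.84 - 4.89) = -4.29%, loss ≈ 16131 × 4.29/100 ≈ 692.
Year 2007: gap = -2.2 × (6.96 - 4.89) = -4.554%, loss ≈ 16131 × 4.554/100 ≈ 735.
Year 2008: gap = -2.2 × (7.49 - 4.89) = -5.72%, loss ≈ 16131 × 5.72/100 ≈ 923.
Year 2009: gap = -2.2 × (7.49 - 4.89) = -5.72%, loss ≈ 16131 × 5.72/100 ≈ 923.
Total lost output = 692 + 735 + 923 + 923 = 3273 billion.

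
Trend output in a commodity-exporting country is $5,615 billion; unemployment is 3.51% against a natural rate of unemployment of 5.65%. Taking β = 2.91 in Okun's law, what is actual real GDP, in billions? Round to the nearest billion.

$5,965 billion

Unemployment gap = 3.51 - 5.65 = -2.14 points, so the output gap is -2.91 × (-2.14) = 6.2274%.
Actual GDP = 5615 × (1 + 6.2274/100) = 5615 × 1.062274 ≈ 5965 billion.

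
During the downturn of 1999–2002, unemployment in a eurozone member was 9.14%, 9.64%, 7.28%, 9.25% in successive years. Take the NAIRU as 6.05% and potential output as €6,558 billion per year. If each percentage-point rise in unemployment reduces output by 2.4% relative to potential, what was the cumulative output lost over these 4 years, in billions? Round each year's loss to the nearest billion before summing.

Year 1999: gap = -2.4 × (9.14 - 6.05) = -7.416%, loss ≈ 6558 × 7.416/100 ≈ 486.
Year 2000: gap = -2.4 × (9.64 - 6.05) = -8.616%, loss ≈ 6558 × 8.616/100 ≈ 565.
Year 2001: gap = -2.4 × (7.28 - 6.05) = -2.952%, loss ≈ 6558 × 2.952/100 ≈ 194.
Year 2002: gap = -2.4 × (9.25 - 6.05) = -7.68%, loss ≈ 6558 × 7.68/100 ≈ 504.
Total lost output = 486 + 565 + 194 + 504 = 1749 billion.

€1,749 billion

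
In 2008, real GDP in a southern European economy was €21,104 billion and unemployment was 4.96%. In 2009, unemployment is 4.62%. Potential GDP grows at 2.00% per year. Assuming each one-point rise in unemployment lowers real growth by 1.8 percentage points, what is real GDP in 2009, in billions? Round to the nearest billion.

€21,655 billion

Δu = 4.62 - 4.96 = -0.34 points.
Okun's law (growth form): g_Y = g_Y* - β × Δu = 2.00 - 1.8 × (-0.34) = 2 + 0.612 = 2.612%.
Real GDP in the next year = 21104 × (1 + 2.612/100) = 21104 × 1.02612 ≈ 21655 billion.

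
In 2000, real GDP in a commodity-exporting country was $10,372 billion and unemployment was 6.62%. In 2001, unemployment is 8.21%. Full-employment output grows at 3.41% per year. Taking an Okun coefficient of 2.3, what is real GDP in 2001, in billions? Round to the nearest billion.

Δu = 8.21 - 6.62 = 1.59 points.
Okun's law (growth form): g_Y = g_Y* - β × Δu = 3.41 - 2.3 × (1.59) = 3.41 - 3.657 = -0.247%.
Real GDP in the next year = 10372 × (1 - 0.247/100) = 10372 × 0.99753 ≈ 10346 billion.

$10,346 billion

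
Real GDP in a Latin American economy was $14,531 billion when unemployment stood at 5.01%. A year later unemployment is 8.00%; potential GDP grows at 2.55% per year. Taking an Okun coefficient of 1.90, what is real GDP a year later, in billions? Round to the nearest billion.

$14,076 billion

Δu = 8 - 5.01 = 2.99 points.
Okun's law (growth form): g_Y = g_Y* - β × Δu = 2.55 - 1.90 × (2.99) = 2.55 - 5.681 = -3.131%.
Real GDP in the next year = 14531 × (1 - 3.131/100) = 14531 × 0.96869 ≈ 14076 billion.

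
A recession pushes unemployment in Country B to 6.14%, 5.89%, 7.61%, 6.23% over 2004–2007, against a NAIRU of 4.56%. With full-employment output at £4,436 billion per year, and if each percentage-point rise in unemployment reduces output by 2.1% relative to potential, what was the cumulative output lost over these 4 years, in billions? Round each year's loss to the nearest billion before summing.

Year 2004: gap = -2.1 × (6.14 - 4.56) = -3.318%, loss ≈ 4436 × 3.318/100 ≈ 147.
Year 2005: gap = -2.1 × (5.89 - 4.56) = -2.793%, loss ≈ 4436 × 2.793/100 ≈ 124.
Year 2006: gap = -2.1 × (7.61 - 4.56) = -6.405%, loss ≈ 4436 × 6.405/100 ≈ 284.
Year 2007: gap = -2.1 × (6.23 - 4.56) = -3.507%, loss ≈ 4436 × 3.507/100 ≈ 156.
Total lost output = 147 + 124 + 284 + 156 = 711 billion.

£711 billion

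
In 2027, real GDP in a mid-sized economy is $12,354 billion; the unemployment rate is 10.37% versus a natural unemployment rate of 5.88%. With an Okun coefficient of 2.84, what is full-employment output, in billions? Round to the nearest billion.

Unemployment gap = 10.37 - 5.88 = 4.49 points, so output gap = -2.84 × 4.49 = -12.7516%.
Since Y = Y* × (1 + gap/100), Y* = 12354/0.872484 ≈ 14160 billion.

$14,160 billion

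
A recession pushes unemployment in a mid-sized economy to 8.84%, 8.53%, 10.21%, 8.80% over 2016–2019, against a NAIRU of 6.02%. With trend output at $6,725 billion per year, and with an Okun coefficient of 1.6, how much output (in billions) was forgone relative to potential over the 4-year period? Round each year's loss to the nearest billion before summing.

$1,323 billion

Year 2016: gap = -1.6 × (8.84 - 6.02) = -4.512%, loss ≈ 6725 × 4.512/100 ≈ 303.
Year 2017: gap = -1.6 × (8.53 - 6.02) = -4.016%, loss ≈ 6725 × 4.016/100 ≈ 270.
Year 2018: gap = -1.6 × (10.21 - 6.02) = -6.704%, loss ≈ 6725 × 6.704/100 ≈ 451.
Year 2019: gap = -1.6 × (8.8 - 6.02) = -4.448%, loss ≈ 6725 × 4.448/100 ≈ 299.
Total lost output = 303 + 270 + 451 + 299 = 1323 billion.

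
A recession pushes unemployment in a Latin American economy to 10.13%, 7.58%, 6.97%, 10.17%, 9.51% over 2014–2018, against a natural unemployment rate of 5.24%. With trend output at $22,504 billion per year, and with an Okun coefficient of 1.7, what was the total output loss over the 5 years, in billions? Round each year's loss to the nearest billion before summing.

$6,948 billion

Year 2014: gap = -1.7 × (10.13 - 5.24) = -8.313%, loss ≈ 22504 × 8.313/100 ≈ 1871.
Year 2015: gap = -1.7 × (7.58 - 5.24) = -3.978%, loss ≈ 22504 × 3.978/100 ≈ 895.
Year 2016: gap = -1.7 × (6.97 - 5.24) = -2.941%, loss ≈ 22504 × 2.941/100 ≈ 662.
Year 2017: gap = -1.7 × (10.17 - 5.24) = -8.381%, loss ≈ 22504 × 8.381/100 ≈ 1886.
Year 2018: gap = -1.7 × (9.51 - 5.24) = -7.259%, loss ≈ 22504 × 7.259/100 ≈ 1634.
Total lost output = 1871 + 895 + 662 + 1886 + 1634 = 6948 billion.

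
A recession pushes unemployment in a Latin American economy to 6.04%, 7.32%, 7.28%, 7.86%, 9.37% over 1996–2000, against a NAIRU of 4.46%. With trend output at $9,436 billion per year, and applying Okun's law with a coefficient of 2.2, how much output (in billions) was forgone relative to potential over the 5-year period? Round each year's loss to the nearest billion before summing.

Year 1996: gap = -2.2 × (6.04 - 4.46) = -3.476%, loss ≈ 9436 × 3.476/100 ≈ 328.
Year 1997: gap = -2.2 × (7.32 - 4.46) = -6.292%, loss ≈ 9436 × 6.292/100 ≈ 594.
Year 1998: gap = -2.2 × (7.28 - 4.46) = -6.204%, loss ≈ 9436 × 6.204/100 ≈ 585.
Year 1999: gap = -2.2 × (7.86 - 4.46) = -7.48%, loss ≈ 9436 × 7.48/100 ≈ 706.
Year 2000: gap = -2.2 × (9.37 - 4.46) = -10.802%, loss ≈ 9436 × 10.802/100 ≈ 1019.
Total lost output = 328 + 594 + 585 + 706 + 1019 = 3232 billion.

$3,232 billion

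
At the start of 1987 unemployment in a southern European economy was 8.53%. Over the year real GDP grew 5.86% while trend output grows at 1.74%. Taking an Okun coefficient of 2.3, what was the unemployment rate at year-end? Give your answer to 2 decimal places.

Growth-rate Okun's law: g_Y = g_Y* - β × Δu, so Δu = (g_Y* - g_Y)/β.
Δu = (1.74 - 5.86)/2.3 = -4.12/2.3 = -1.79 percentage points.
Year-end unemployment = 8.53 - 1.79 = 6.74%.

6.74%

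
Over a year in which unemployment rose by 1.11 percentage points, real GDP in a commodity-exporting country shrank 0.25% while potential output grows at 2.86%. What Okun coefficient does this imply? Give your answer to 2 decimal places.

Growth form: g_Y = g_Y* - β × Δu, so β = (g_Y* - g_Y)/Δu.
β = (2.86 + 0.25)/1.11 = 3.11/1.11 = 2.80.

β ≈ 2.80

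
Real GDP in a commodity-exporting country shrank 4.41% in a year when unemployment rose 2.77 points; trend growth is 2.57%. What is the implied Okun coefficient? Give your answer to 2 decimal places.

Growth form: g_Y = g_Y* - β × Δu, so β = (g_Y* - g_Y)/Δu.
β = (2.57 + 4.41)/2.77 = 6.98/2.77 = 2.52.

β ≈ 2.52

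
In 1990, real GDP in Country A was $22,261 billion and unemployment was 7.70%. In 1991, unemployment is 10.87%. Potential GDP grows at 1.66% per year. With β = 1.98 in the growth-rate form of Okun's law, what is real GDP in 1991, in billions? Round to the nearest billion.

$21,233 billion

Δu = 10.87 - 7.7 = 3.17 points.
Okun's law (growth form): g_Y = g_Y* - β × Δu = 1.66 - 1.98 × (3.17) = 1.66 - 6.2766 = -4.6166%.
Real GDP in the next year = 22261 × (1 - 4.6166/100) = 22261 × 0.953834 ≈ 21233 billion.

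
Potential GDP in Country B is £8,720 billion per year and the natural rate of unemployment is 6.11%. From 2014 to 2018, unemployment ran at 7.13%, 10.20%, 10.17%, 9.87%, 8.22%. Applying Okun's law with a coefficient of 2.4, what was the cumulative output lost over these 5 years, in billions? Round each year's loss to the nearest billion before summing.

Year 2014: gap = -2.4 × (7.13 - 6.11) = -2.448%, loss ≈ 8720 × 2.448/100 ≈ 213.
Year 2015: gap = -2.4 × (10.2 - 6.11) = -9.816%, loss ≈ 8720 × 9.816/100 ≈ 856.
Year 2016: gap = -2.4 × (10.17 - 6.11) = -9.744%, loss ≈ 8720 × 9.744/100 ≈ 850.
Year 2017: gap = -2.4 × (9.87 - 6.11) = -9.024%, loss ≈ 8720 × 9.024/100 ≈ 787.
Year 2018: gap = -2.4 × (8.22 - 6.11) = -5.064%, loss ≈ 8720 × 5.064/100 ≈ 442.
Total lost output = 213 + 856 + 850 + 787 + 442 = 3148 billion.

£3,148 billion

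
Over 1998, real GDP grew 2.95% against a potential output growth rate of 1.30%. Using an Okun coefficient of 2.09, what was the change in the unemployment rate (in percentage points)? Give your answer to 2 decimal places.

-0.79 percentage points

Growth-rate Okun's law: g_Y = g_Y* - β × Δu, so Δu = (g_Y* - g_Y)/β.
Δu = (1.3 - 2.95)/2.09 = -1.65/2.09 = -0.79 percentage points.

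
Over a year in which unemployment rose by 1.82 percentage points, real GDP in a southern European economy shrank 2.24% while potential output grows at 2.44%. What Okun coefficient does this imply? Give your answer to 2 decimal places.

Growth form: g_Y = g_Y* - β × Δu, so β = (g_Y* - g_Y)/Δu.
β = (2.44 + 2.24)/1.82 = 4.68/1.82 = 2.57.

β ≈ 2.57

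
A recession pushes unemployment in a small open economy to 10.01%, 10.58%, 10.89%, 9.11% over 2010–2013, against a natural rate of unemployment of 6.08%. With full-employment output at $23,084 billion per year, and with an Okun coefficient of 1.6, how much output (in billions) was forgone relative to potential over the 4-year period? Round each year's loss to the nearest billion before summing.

Year 2010: gap = -1.6 × (10.01 - 6.08) = -6.288%, loss ≈ 23084 × 6.288/100 ≈ 1452.
Year 2011: gap = -1.6 × (10.58 - 6.08) = -7.2%, loss ≈ 23084 × 7.2/100 ≈ 1662.
Year 2012: gap = -1.6 × (10.89 - 6.08) = -7.696%, loss ≈ 23084 × 7.696/100 ≈ 1777.
Year 2013: gap = -1.6 × (9.11 - 6.08) = -4.848%, loss ≈ 23084 × 4.848/100 ≈ 1119.
Total lost output = 1452 + 1662 + 1777 + 1119 = 6010 billion.

$6,010 billion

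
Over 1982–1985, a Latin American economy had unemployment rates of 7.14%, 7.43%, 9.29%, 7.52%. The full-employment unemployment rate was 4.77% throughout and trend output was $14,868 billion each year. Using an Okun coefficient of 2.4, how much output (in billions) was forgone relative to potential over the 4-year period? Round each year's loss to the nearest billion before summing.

Year 1982: gap = -2.4 × (7.14 - 4.77) = -5.688%, loss ≈ 14868 × 5.688/100 ≈ 846.
Year 1983: gap = -2.4 × (7.43 - 4.77) = -6.384%, loss ≈ 14868 × 6.384/100 ≈ 949.
Year 1984: gap = -2.4 × (9.29 - 4.77) = -10.848%, loss ≈ 14868 × 10.848/100 ≈ 1613.
Year 1985: gap = -2.4 × (7.52 - 4.77) = -6.6%, loss ≈ 14868 × 6.6/100 ≈ 981.
Total lost output = 846 + 949 + 1613 + 981 = 4389 billion.

$4,389 billion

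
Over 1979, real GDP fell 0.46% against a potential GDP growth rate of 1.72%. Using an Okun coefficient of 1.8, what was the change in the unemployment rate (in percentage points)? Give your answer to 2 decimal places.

1.21 percentage points

Growth-rate Okun's law: g_Y = g_Y* - β × Δu, so Δu = (g_Y* - g_Y)/β.
Δu = (1.72 + 0.46)/1.8 = 2.18/1.8 = 1.21 percentage points.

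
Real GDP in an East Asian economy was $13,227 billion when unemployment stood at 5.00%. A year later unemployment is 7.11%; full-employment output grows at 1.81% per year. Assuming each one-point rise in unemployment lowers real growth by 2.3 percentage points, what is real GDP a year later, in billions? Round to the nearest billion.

Δu = 7.11 - 5 = 2.11 points.
Okun's law (growth form): g_Y = g_Y* - β × Δu = 1.81 - 2.3 × (2.11) = 1.81 - 4.853 = -3.043%.
Real GDP in the next year = 13227 × (1 - 3.043/100) = 13227 × 0.96957 ≈ 12825 billion.

$12,825 billion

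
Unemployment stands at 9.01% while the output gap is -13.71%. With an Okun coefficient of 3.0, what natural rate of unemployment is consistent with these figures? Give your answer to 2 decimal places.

4.44%

From Okun's law, u - u* = -(output gap)/β = -(-13.71)/3.0 = 4.57 points.
So u* = 9.01 - 4.57 = 4.44%.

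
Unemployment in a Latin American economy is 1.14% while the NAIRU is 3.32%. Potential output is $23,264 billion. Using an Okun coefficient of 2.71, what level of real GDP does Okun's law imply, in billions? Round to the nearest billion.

Unemployment gap = 1.14 - 3.32 = -2.18 points, so the output gap is -2.71 × (-2.18) = 5.9078%.
Actual GDP = 23264 × (1 + 5.9078/100) = 23264 × 1.059078 ≈ 24638 billion.

$24,638 billion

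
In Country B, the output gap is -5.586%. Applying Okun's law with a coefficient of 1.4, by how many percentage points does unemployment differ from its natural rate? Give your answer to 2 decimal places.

3.99 percentage points

Okun's law: output gap = -β × (u - u*), so u - u* = -(output gap)/β.
u - u* = -(-5.586)/1.4 = 3.99 percentage points.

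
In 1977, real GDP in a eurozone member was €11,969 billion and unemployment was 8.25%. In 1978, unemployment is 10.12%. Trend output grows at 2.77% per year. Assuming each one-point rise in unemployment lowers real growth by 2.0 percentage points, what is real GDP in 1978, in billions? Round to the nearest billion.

€11,853 billion

Δu = 10.12 - 8.25 = 1.87 points.
Okun's law (growth form): g_Y = g_Y* - β × Δu = 2.77 - 2.0 × (1.87) = 2.77 - 3.74 = -0.97%.
Real GDP in the next year = 11969 × (1 - 0.97/100) = 11969 × 0.9903 ≈ 11853 billion.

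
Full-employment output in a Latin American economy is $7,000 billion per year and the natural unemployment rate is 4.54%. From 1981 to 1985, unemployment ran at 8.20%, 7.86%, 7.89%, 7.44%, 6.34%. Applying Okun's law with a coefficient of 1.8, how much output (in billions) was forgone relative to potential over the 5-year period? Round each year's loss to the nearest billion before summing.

$1,893 billion

Year 1981: gap = -1.8 × (8.2 - 4.54) = -6.588%, loss ≈ 7000 × 6.588/100 ≈ 461.
Year 1982: gap = -1.8 × (7.86 - 4.54) = -5.976%, loss ≈ 7000 × 5.976/100 ≈ 418.
Year 1983: gap = -1.8 × (7.89 - 4.54) = -6.03%, loss ≈ 7000 × 6.03/100 ≈ 422.
Year 1984: gap = -1.8 × (7.44 - 4.54) = -5.22%, loss ≈ 7000 × 5.22/100 ≈ 365.
Year 1985: gap = -1.8 × (6.34 - 4.54) = -3.24%, loss ≈ 7000 × 3.24/100 ≈ 227.
Total lost output = 461 + 418 + 422 + 365 + 227 = 1893 billion.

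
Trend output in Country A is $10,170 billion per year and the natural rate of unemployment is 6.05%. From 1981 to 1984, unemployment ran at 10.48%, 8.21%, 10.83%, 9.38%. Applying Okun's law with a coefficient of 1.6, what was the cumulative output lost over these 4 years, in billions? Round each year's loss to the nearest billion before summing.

$2,392 billion

Year 1981: gap = -1.6 × (10.48 - 6.05) = -7.088%, loss ≈ 10170 × 7.088/100 ≈ 721.
Year 1982: gap = -1.6 × (8.21 - 6.05) = -3.456%, loss ≈ 10170 × 3.456/100 ≈ 351.
Year 1983: gap = -1.6 × (10.83 - 6.05) = -7.648%, loss ≈ 10170 × 7.648/100 ≈ 778.
Year 1984: gap = -1.6 × (9.38 - 6.05) = -5.328%, loss ≈ 10170 × 5.328/100 ≈ 542.
Total lost output = 721 + 351 + 778 + 542 = 2392 billion.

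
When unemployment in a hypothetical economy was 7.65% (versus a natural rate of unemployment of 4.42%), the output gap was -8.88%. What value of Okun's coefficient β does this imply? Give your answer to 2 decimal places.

β ≈ 2.75

Okun's law: output gap = -β × (u - u*).
-8.88 = -β × (7.65 - 4.42) = -β × 3.23, so β = 8.88/3.23 = 2.75.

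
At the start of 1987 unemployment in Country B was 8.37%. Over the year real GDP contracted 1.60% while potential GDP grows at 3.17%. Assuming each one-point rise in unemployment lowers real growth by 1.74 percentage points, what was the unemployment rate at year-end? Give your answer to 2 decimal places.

Growth-rate Okun's law: g_Y = g_Y* - β × Δu, so Δu = (g_Y* - g_Y)/β.
Δu = (3.17 + 1.6)/1.74 = 4.77/1.74 = 2.74 percentage points.
Year-end unemployment = 8.37 + 2.74 = 11.11%.

11.11%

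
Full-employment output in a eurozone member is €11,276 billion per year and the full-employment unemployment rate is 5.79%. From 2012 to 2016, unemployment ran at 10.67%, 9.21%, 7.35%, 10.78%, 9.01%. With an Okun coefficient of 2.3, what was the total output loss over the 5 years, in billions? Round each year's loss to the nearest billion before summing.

Year 2012: gap = -2.3 × (10.67 - 5.79) = -11.224%, loss ≈ 11276 × 11.224/100 ≈ 1266.
Year 2013: gap = -2.3 × (9.21 - 5.79) = -7.866%, loss ≈ 11276 × 7.866/100 ≈ 887.
Year 2014: gap = -2.3 × (7.35 - 5.79) = -3.588%, loss ≈ 11276 × 3.588/100 ≈ 405.
Year 2015: gap = -2.3 × (10.78 - 5.79) = -11.477%, loss ≈ 11276 × 11.477/100 ≈ 1294.
Year 2016: gap = -2.3 × (9.01 - 5.79) = -7.406%, loss ≈ 11276 × 7.406/100 ≈ 835.
Total lost output = 1266 + 887 + 405 + 1294 + 835 = 4687 billion.

€4,687 billion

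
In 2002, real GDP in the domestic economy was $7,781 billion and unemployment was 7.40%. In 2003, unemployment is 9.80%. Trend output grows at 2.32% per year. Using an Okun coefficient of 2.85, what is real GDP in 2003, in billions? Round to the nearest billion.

$7,429 billion

Δu = 9.8 - 7.4 = 2.4 points.
Okun's law (growth form): g_Y = g_Y* - β × Δu = 2.32 - 2.85 × (2.40) = 2.32 - 6.84 = -4.52%.
Real GDP in the next year = 7781 × (1 - 4.52/100) = 7781 × 0.9548 ≈ 7429 billion.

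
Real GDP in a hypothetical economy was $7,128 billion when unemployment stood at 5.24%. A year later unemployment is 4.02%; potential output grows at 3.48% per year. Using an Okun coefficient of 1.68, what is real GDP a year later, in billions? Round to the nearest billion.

Δu = 4.02 - 5.24 = -1.22 points.
Okun's law (growth form): g_Y = g_Y* - β × Δu = 3.48 - 1.68 × (-1.22) = 3.48 + 2.0496 = 5.5296%.
Real GDP in the next year = 7128 × (1 + 5.5296/100) = 7128 × 1.055296 ≈ 7522 billion.

$7,522 billion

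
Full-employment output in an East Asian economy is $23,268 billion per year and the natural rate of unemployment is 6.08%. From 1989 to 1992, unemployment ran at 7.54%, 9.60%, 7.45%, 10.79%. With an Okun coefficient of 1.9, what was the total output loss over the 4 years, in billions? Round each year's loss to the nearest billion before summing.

Year 1989: gap = -1.9 × (7.54 - 6.08) = -2.774%, loss ≈ 23268 × 2.774/100 ≈ 645.
Year 1990: gap = -1.9 × (9.6 - 6.08) = -6.688%, loss ≈ 23268 × 6.688/100 ≈ 1556.
Year 1991: gap = -1.9 × (7.45 - 6.08) = -2.603%, loss ≈ 23268 × 2.603/100 ≈ 606.
Year 1992: gap = -1.9 × (10.79 - 6.08) = -8.949%, loss ≈ 23268 × 8.949/100 ≈ 2082.
Total lost output = 645 + 1556 + 606 + 2082 = 4889 billion.

$4,889 billion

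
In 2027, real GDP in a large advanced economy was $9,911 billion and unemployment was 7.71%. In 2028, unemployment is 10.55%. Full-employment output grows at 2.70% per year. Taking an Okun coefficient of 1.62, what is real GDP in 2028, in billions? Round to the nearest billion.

$9,723 billion

Δu = 10.55 - 7.71 = 2.84 points.
Okun's law (growth form): g_Y = g_Y* - β × Δu = 2.70 - 1.62 × (2.84) = 2.7 - 4.6008 = -1.9008%.
Real GDP in the next year = 9911 × (1 - 1.9008/100) = 9911 × 0.980992 ≈ 9723 billion.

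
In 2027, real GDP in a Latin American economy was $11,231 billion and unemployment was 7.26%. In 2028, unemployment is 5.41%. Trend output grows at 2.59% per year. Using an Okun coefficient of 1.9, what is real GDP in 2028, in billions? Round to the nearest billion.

Δu = 5.41 - 7.26 = -1.85 points.
Okun's law (growth form): g_Y = g_Y* - β × Δu = 2.59 - 1.9 × (-1.85) = 2.59 + 3.515 = 6.105%.
Real GDP in the next year = 11231 × (1 + 6.105/100) = 11231 × 1.06105 ≈ 11917 billion.

$11,917 billion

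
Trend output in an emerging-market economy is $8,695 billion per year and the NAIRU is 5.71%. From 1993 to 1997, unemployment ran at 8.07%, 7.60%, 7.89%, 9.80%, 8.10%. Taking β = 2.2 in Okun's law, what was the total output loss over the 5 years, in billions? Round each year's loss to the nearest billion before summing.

Year 1993: gap = -2.2 × (8.07 - 5.71) = -5.192%, loss ≈ 8695 × 5.192/100 ≈ 451.
Year 1994: gap = -2.2 × (7.6 - 5.71) = -4.158%, loss ≈ 8695 × 4.158/100 ≈ 362.
Year 1995: gap = -2.2 × (7.89 - 5.71) = -4.796%, loss ≈ 8695 × 4.796/100 ≈ 417.
Year 1996: gap = -2.2 × (9.8 - 5.71) = -8.998%, loss ≈ 8695 × 8.998/100 ≈ 782.
Year 1997: gap = -2.2 × (8.1 - 5.71) = -5.258%, loss ≈ 8695 × 5.258/100 ≈ 457.
Total lost output = 451 + 362 + 417 + 782 + 457 = 2469 billion.

$2,469 billion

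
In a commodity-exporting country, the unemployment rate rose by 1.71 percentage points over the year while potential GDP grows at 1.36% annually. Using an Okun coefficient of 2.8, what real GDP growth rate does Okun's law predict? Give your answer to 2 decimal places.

-3.43%

Growth-rate Okun's law: g_Y = g_Y* - β × Δu.
g_Y = 1.36 - 2.8 × (1.71) = 1.36 - 4.788 = -3.428%, i.e. -3.43% to 2 d.p.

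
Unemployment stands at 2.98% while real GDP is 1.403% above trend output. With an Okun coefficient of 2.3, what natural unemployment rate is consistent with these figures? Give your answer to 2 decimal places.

3.59%

From Okun's law, u - u* = -(output gap)/β = -(1.403)/2.3 = -0.61 points.
So u* = 2.98 + 0.61 = 3.59%.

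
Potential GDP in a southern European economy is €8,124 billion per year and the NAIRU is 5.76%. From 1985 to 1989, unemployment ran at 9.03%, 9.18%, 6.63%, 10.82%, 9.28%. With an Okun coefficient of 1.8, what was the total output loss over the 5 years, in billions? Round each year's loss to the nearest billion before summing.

€2,360 billion

Year 1985: gap = -1.8 × (9.03 - 5.76) = -5.886%, loss ≈ 8124 × 5.886/100 ≈ 478.
Year 1986: gap = -1.8 × (9.18 - 5.76) = -6.156%, loss ≈ 8124 × 6.156/100 ≈ 500.
Year 1987: gap = -1.8 × (6.63 - 5.76) = -1.566%, loss ≈ 8124 × 1.566/100 ≈ 127.
Year 1988: gap = -1.8 × (10.82 - 5.76) = -9.108%, loss ≈ 8124 × 9.108/100 ≈ 740.
Year 1989: gap = -1.8 × (9.28 - 5.76) = -6.336%, loss ≈ 8124 × 6.336/100 ≈ 515.
Total lost output = 478 + 500 + 127 + 740 + 515 = 2360 billion.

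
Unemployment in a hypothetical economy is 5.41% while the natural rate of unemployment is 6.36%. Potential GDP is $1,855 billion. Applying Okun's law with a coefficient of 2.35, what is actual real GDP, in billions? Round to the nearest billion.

Unemployment gap = 5.41 - 6.36 = -0.95 points, so the output gap is -2.35 × (-0.95) = 2.2325%.
Actual GDP = 1855 × (1 + 2.2325/100) = 1855 × 1.022325 ≈ 1896 billion.

$1,896 billion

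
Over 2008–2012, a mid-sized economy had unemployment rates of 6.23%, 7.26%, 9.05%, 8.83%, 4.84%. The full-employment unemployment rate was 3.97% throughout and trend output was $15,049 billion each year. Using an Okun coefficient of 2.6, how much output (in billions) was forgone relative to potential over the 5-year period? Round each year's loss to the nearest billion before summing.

$6,401 billion

Year 2008: gap = -2.6 × (6.23 - 3.97) = -5.876%, loss ≈ 15049 × 5.876/100 ≈ 884.
Year 2009: gap = -2.6 × (7.26 - 3.97) = -8.554%, loss ≈ 15049 × 8.554/100 ≈ 1287.
Year 2010: gap = -2.6 × (9.05 - 3.97) = -13.208%, loss ≈ 15049 × 13.208/100 ≈ 1988.
Year 2011: gap = -2.6 × (8.83 - 3.97) = -12.636%, loss ≈ 15049 × 12.636/100 ≈ 1902.
Year 2012: gap = -2.6 × (4.84 - 3.97) = -2.262%, loss ≈ 15049 × 2.262/100 ≈ 340.
Total lost output = 884 + 1287 + 1988 + 1902 + 340 = 6401 billion.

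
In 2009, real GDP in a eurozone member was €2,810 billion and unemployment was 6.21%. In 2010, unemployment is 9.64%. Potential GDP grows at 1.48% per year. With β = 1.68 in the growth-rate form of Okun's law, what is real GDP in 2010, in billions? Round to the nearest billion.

€2,690 billion

Δu = 9.64 - 6.21 = 3.43 points.
Okun's law (growth form): g_Y = g_Y* - β × Δu = 1.48 - 1.68 × (3.43) = 1.48 - 5.7624 = -4.2824%.
Real GDP in the next year = 2810 × (1 - 4.2824/100) = 2810 × 0.957176 ≈ 2690 billion.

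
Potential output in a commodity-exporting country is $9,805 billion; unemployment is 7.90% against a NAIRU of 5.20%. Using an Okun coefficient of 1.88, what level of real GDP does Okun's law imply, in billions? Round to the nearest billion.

$9,307 billion

Unemployment gap = 7.9 - 5.2 = 2.7 points, so the output gap is -1.88 × 2.7 = -5.076%.
Actual GDP = 9805 × (1 - 5.076/100) = 9805 × 0.94924 ≈ 9307 billion.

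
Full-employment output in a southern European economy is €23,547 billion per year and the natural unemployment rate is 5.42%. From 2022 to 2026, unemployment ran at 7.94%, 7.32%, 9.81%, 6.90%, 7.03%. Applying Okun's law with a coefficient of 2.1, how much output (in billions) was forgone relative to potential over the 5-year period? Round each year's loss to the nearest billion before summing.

Year 2022: gap = -2.1 × (7.94 - 5.42) = -5.292%, loss ≈ 23547 × 5.292/100 ≈ 1246.
Year 2023: gap = -2.1 × (7.32 - 5.42) = -3.99%, loss ≈ 23547 × 3.99/100 ≈ 940.
Year 2024: gap = -2.1 × (9.81 - 5.42) = -9.219%, loss ≈ 23547 × 9.219/100 ≈ 2171.
Year 2025: gap = -2.1 × (6.9 - 5.42) = -3.108%, loss ≈ 23547 × 3.108/100 ≈ 732.
Year 2026: gap = -2.1 × (7.03 - 5.42) = -3.381%, loss ≈ 23547 × 3.381/100 ≈ 796.
Total lost output = 1246 + 940 + 2171 + 732 + 796 = 5885 billion.

€5,885 billion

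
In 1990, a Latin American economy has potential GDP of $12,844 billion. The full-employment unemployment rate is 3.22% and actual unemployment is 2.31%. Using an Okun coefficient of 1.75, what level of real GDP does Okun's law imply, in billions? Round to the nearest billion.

Unemployment gap = 2.31 - 3.22 = -0.91 points, so the output gap is -1.75 × (-0.91) = 1.5925%.
Actual GDP = 12844 × (1 + 1.5925/100) = 12844 × 1.015925 ≈ 13049 billion.

$13,049 billion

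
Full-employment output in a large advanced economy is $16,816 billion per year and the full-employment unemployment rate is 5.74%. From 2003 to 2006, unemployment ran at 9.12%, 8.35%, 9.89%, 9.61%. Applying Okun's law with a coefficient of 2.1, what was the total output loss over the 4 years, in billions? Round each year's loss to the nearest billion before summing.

Year 2003: gap = -2.1 × (9.12 - 5.74) = -7.098%, loss ≈ 16816 × 7.098/100 ≈ 1194.
Year 2004: gap = -2.1 × (8.35 - 5.74) = -5.481%, loss ≈ 16816 × 5.481/100 ≈ 922.
Year 2005: gap = -2.1 × (9.89 - 5.74) = -8.715%, loss ≈ 16816 × 8.715/100 ≈ 1466.
Year 2006: gap = -2.1 × (9.61 - 5.74) = -8.127%, loss ≈ 16816 × 8.127/100 ≈ 1367.
Total lost output = 1194 + 922 + 1466 + 1367 = 4949 billion.

$4,949 billion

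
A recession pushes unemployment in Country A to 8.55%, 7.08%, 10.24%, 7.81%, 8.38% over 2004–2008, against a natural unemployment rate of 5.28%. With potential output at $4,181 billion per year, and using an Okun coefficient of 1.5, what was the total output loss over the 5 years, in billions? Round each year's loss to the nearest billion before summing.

$982 billion

Year 2004: gap = -1.5 × (8.55 - 5.28) = -4.905%, loss ≈ 4181 × 4.905/100 ≈ 205.
Year 2005: gap = -1.5 × (7.08 - 5.28) = -2.7%, loss ≈ 4181 × 2.7/100 ≈ 113.
Year 2006: gap = -1.5 × (10.24 - 5.28) = -7.44%, loss ≈ 4181 × 7.44/100 ≈ 311.
Year 2007: gap = -1.5 × (7.81 - 5.28) = -3.795%, loss ≈ 4181 × 3.795/100 ≈ 159.
Year 2008: gap = -1.5 × (8.38 - 5.28) = -4.65%, loss ≈ 4181 × 4.65/100 ≈ 194.
Total lost output = 205 + 113 + 311 + 159 + 194 = 982 billion.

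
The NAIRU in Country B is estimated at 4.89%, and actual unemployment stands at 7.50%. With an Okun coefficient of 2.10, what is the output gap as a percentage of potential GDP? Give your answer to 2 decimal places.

The unemployment gap is 7.5 - 4.89 = 2.61 percentage points.
Okun's law gives an output gap of -2.1 × 2.61 = -5.481%, i.e. 5.48% below potential.

-5.48%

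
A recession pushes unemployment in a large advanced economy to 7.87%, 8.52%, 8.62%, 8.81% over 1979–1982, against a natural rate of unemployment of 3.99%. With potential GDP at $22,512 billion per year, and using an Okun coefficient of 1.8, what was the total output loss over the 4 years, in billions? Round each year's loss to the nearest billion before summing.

$7,237 billion

Year 1979: gap = -1.8 × (7.87 - 3.99) = -6.984%, loss ≈ 22512 × 6.984/100 ≈ 1572.
Year 1980: gap = -1.8 × (8.52 - 3.99) = -8.154%, loss ≈ 22512 × 8.154/100 ≈ 1836.
Year 1981: gap = -1.8 × (8.62 - 3.99) = -8.334%, loss ≈ 22512 × 8.334/100 ≈ 1876.
Year 1982: gap = -1.8 × (8.81 - 3.99) = -8.676%, loss ≈ 22512 × 8.676/100 ≈ 1953.
Total lost output = 1572 + 1836 + 1876 + 1953 = 7237 billion.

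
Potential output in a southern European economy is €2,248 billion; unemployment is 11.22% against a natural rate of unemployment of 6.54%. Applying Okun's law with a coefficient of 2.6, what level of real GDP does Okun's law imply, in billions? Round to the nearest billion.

Unemployment gap = 11.22 - 6.54 = 4.68 points, so the output gap is -2.6 × 4.68 = -12.168%.
Actual GDP = 2248 × (1 - 12.168/100) = 2248 × 0.87832 ≈ 1974 billion.

€1,974 billion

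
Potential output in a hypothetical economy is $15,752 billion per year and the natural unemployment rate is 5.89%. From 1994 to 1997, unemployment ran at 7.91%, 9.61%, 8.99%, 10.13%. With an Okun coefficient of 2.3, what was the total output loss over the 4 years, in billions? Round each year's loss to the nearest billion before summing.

Year 1994: gap = -2.3 × (7.91 - 5.89) = -4.646%, loss ≈ 15752 × 4.646/100 ≈ 732.
Year 1995: gap = -2.3 × (9.61 - 5.89) = -8.556%, loss ≈ 15752 × 8.556/100 ≈ 1348.
Year 1996: gap = -2.3 × (8.99 - 5.89) = -7.13%, loss ≈ 15752 × 7.13/100 ≈ 1123.
Year 1997: gap = -2.3 × (10.13 - 5.89) = -9.752%, loss ≈ 15752 × 9.752/100 ≈ 1536.
Total lost output = 732 + 1348 + 1123 + 1536 = 4739 billion.

$4,739 billion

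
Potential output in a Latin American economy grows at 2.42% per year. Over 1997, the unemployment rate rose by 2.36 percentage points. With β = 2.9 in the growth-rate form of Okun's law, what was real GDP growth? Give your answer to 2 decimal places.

-4.42%

Growth-rate Okun's law: g_Y = g_Y* - β × Δu.
g_Y = 2.42 - 2.9 × (2.36) = 2.42 - 6.844 = -4.424%, i.e. -4.42% to 2 d.p.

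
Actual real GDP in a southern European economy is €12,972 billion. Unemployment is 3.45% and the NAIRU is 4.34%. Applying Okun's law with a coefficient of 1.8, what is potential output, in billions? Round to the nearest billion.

€12,767 billion

Unemployment gap = 3.45 - 4.34 = -0.89 points, so output gap = -1.8 × (-0.89) = 1.602%.
Since Y = Y* × (1 + gap/100), Y* = 12972/1.01602 ≈ 12767 billion.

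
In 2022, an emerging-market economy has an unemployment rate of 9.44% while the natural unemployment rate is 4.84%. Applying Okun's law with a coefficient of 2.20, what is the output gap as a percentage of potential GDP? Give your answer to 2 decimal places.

-10.12%

The unemployment gap is 9.44 - 4.84 = 4.6 percentage points.
Okun's law gives an output gap of -2.2 × 4.6 = -10.12%, i.e. 10.12% below potential.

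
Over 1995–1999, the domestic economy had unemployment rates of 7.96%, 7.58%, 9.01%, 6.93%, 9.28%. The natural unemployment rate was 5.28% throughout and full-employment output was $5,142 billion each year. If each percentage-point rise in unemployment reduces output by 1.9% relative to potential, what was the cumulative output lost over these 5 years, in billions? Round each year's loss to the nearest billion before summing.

$1,403 billion

Year 1995: gap = -1.9 × (7.96 - 5.28) = -5.092%, loss ≈ 5142 × 5.092/100 ≈ 262.
Year 1996: gap = -1.9 × (7.58 - 5.28) = -4.37%, loss ≈ 5142 × 4.37/100 ≈ 225.
Year 1997: gap = -1.9 × (9.01 - 5.28) = -7.087%, loss ≈ 5142 × 7.087/100 ≈ 364.
Year 1998: gap = -1.9 × (6.93 - 5.28) = -3.135%, loss ≈ 5142 × 3.135/100 ≈ 161.
Year 1999: gap = -1.9 × (9.28 - 5.28) = -7.6%, loss ≈ 5142 × 7.6/100 ≈ 391.
Total lost output = 262 + 225 + 364 + 161 + 391 = 1403 billion.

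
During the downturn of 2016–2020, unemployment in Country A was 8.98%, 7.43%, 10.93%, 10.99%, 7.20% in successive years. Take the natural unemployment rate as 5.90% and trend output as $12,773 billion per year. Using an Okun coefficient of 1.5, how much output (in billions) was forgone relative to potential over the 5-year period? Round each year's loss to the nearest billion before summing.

Year 2016: gap = -1.5 × (8.98 - 5.9) = -4.62%, loss ≈ 12773 × 4.62/100 ≈ 590.
Year 2017: gap = -1.5 × (7.43 - 5.9) = -2.295%, loss ≈ 12773 × 2.295/100 ≈ 293.
Year 2018: gap = -1.5 × (10.93 - 5.9) = -7.545%, loss ≈ 12773 × 7.545/100 ≈ 964.
Year 2019: gap = -1.5 × (10.99 - 5.9) = -7.635%, loss ≈ 12773 × 7.635/100 ≈ 975.
Year 2020: gap = -1.5 × (7.2 - 5.9) = -1.95%, loss ≈ 12773 × 1.95/100 ≈ 249.
Total lost output = 590 + 293 + 964 + 975 + 249 = 3071 billion.

$3,071 billion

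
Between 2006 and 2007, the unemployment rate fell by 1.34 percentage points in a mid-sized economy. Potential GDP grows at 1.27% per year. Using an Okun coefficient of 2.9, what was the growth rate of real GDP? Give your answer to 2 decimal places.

5.16%

Growth-rate Okun's law: g_Y = g_Y* - β × Δu.
g_Y = 1.27 - 2.9 × (-1.34) = 1.27 + 3.886 = 5.156%, i.e. 5.16% to 2 d.p.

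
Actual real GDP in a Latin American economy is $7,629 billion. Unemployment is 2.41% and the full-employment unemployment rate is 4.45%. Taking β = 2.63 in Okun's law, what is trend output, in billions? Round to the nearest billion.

Unemployment gap = 2.41 - 4.45 = -2.04 points, so output gap = -2.63 × (-2.04) = 5.3652%.
Since Y = Y* × (1 + gap/100), Y* = 7629/1.053652 ≈ 7241 billion.

$7,241 billion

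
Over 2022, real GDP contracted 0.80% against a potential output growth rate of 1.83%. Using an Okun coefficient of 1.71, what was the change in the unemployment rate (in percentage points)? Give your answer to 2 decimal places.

Growth-rate Okun's law: g_Y = g_Y* - β × Δu, so Δu = (g_Y* - g_Y)/β.
Δu = (1.83 + 0.8)/1.71 = 2.63/1.71 = 1.54 percentage points.

1.54 percentage points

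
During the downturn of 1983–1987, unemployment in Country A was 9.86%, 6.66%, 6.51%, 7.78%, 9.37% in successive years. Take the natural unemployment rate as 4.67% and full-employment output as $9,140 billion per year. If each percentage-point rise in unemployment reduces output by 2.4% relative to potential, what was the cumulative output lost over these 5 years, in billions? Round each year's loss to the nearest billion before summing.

$3,692 billion

Year 1983: gap = -2.4 × (9.86 - 4.67) = -12.456%, loss ≈ 9140 × 12.456/100 ≈ 1138.
Year 1984: gap = -2.4 × (6.66 - 4.67) = -4.776%, loss ≈ 9140 × 4.776/100 ≈ 437.
Year 1985: gap = -2.4 × (6.51 - 4.67) = -4.416%, loss ≈ 9140 × 4.416/100 ≈ 404.
Year 1986: gap = -2.4 × (7.78 - 4.67) = -7.464%, loss ≈ 9140 × 7.464/100 ≈ 682.
Year 1987: gap = -2.4 × (9.37 - 4.67) = -11.28%, loss ≈ 9140 × 11.28/100 ≈ 1031.
Total lost output = 1138 + 437 + 404 + 682 + 1031 = 3692 billion.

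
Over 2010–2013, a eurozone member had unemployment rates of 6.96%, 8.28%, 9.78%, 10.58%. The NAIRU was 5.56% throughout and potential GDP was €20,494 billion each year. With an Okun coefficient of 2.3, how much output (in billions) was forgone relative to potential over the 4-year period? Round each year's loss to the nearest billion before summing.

€6,297 billion

Year 2010: gap = -2.3 × (6.96 - 5.56) = -3.22%, loss ≈ 20494 × 3.22/100 ≈ 660.
Year 2011: gap = -2.3 × (8.28 - 5.56) = -6.256%, loss ≈ 20494 × 6.256/100 ≈ 1282.
Year 2012: gap = -2.3 × (9.78 - 5.56) = -9.706%, loss ≈ 20494 × 9.706/100 ≈ 1989.
Year 2013: gap = -2.3 × (10.58 - 5.56) = -11.546%, loss ≈ 20494 × 11.546/100 ≈ 2366.
Total lost output = 660 + 1282 + 1989 + 2366 = 6297 billion.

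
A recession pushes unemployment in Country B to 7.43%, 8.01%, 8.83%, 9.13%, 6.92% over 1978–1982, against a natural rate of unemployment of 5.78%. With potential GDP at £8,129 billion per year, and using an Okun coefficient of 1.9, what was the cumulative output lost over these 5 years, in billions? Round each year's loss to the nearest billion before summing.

£1,763 billion

Year 1978: gap = -1.9 × (7.43 - 5.78) = -3.135%, loss ≈ 8129 × 3.135/100 ≈ 255.
Year 1979: gap = -1.9 × (8.01 - 5.78) = -4.237%, loss ≈ 8129 × 4.237/100 ≈ 344.
Year 1980: gap = -1.9 × (8.83 - 5.78) = -5.795%, loss ≈ 8129 × 5.795/100 ≈ 471.
Year 1981: gap = -1.9 × (9.13 - 5.78) = -6.365%, loss ≈ 8129 × 6.365/100 ≈ 517.
Year 1982: gap = -1.9 × (6.92 - 5.78) = -2.166%, loss ≈ 8129 × 2.166/100 ≈ 176.
Total lost output = 255 + 344 + 471 + 517 + 176 = 1763 billion.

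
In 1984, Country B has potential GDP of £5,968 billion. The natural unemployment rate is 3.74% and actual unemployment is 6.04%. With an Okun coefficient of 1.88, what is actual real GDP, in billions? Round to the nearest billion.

£5,710 billion

Unemployment gap = 6.04 - 3.74 = 2.3 points, so the output gap is -1.88 × 2.3 = -4.324%.
Actual GDP = 5968 × (1 - 4.324/100) = 5968 × 0.95676 ≈ 5710 billion.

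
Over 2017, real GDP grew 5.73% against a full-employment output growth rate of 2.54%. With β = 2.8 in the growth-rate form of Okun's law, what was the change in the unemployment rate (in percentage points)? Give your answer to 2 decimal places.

Growth-rate Okun's law: g_Y = g_Y* - β × Δu, so Δu = (g_Y* - g_Y)/β.
Δu = (2.54 - 5.73)/2.8 = -3.19/2.8 = -1.14 percentage points.

-1.14 percentage points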